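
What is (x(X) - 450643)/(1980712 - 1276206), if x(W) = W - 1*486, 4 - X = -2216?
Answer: -448909/704506 ≈ -0.63720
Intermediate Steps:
X = 2220 (X = 4 - 1*(-2216) = 4 + 2216 = 2220)
x(W) = -486 + W (x(W) = W - 486 = -486 + W)
(x(X) - 450643)/(1980712 - 1276206) = ((-486 + 2220) - 450643)/(1980712 - 1276206) = (1734 - 450643)/704506 = -448909*1/704506 = -448909/704506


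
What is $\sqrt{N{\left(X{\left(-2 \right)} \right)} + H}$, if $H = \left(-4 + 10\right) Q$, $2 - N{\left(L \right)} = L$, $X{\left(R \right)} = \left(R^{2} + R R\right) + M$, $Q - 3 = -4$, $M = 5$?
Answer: $i \sqrt{17} \approx 4.1231 i$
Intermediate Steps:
$Q = -1$ ($Q = 3 - 4 = -1$)
$X{\left(R \right)} = 5 + 2 R^{2}$ ($X{\left(R \right)} = \left(R^{2} + R R\right) + 5 = \left(R^{2} + R^{2}\right) + 5 = 2 R^{2} + 5 = 5 + 2 R^{2}$)
$N{\left(L \right)} = 2 - L$
$H = -6$ ($H = \left(-4 + 10\right) \left(-1\right) = 6 \left(-1\right) = -6$)
$\sqrt{N{\left(X{\left(-2 \right)} \right)} + H} = \sqrt{\left(2 - \left(5 + 2 \left(-2\right)^{2}\right)\right) - 6} = \sqrt{\left(2 - \left(5 + 2 \cdot 4\right)\right) - 6} = \sqrt{\left(2 - \left(5 + 8\right)\right) - 6} = \sqrt{\left(2 - 13\right) - 6} = \sqrt{-11 - 6} = \sqrt{-17} = i \sqrt{17}$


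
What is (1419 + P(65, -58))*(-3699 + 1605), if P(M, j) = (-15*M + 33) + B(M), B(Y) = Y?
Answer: -1134948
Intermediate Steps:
P(M, j) = 33 - 14*M (P(M, j) = (-15*M + 33) + M = (33 - 15*M) + M = 33 - 14*M)
(1419 + P(65, -58))*(-3699 + 1605) = (1419 + (33 - 14*65))*(-3699 + 1605) = (1419 + (33 - 910))*(-2094) = (1419 - 877)*(-2094) = 542*(-2094) = -1134948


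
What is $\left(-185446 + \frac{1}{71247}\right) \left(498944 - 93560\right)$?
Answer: $- \frac{14058069315304}{187} \approx -7.5177 \cdot 10^{10}$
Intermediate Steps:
$\left(-185446 + \frac{1}{71247}\right) \left(498944 - 93560\right) = \left(-185446 + \frac{1}{71247}\right) 405384 = \left(- \frac{13212471161}{71247}\right) 405384 = - \frac{14058069315304}{187}$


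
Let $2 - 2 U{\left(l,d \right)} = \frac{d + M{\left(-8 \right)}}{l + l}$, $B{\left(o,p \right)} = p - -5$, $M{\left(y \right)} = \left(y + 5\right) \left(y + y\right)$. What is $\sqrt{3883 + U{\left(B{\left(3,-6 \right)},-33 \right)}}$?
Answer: $\frac{\sqrt{15551}}{2} \approx 62.352$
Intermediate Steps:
$M{\left(y \right)} = 2 y \left(5 + y\right)$ ($M{\left(y \right)} = \left(5 + y\right) 2 y = 2 y \left(5 + y\right)$)
$B{\left(o,p \right)} = 5 + p$ ($B{\left(o,p \right)} = p + 5 = 5 + p$)
$U{\left(l,d \right)} = 1 - \frac{48 + d}{4 l}$ ($U{\left(l,d \right)} = 1 - \frac{\left(d + 2 \left(-8\right) \left(5 - 8\right)\right) \frac{1}{l + l}}{2} = 1 - \frac{\left(d + 2 \left(-8\right) \left(-3\right)\right) \frac{1}{2 l}}{2} = 1 - \frac{\left(d + 48\right) \frac{1}{2 l}}{2} = 1 - \frac{\left(48 + d\right) \frac{1}{2 l}}{2} = 1 - \frac{\frac{1}{2} \frac{1}{l} \left(48 + d\right)}{2} = 1 - \frac{48 + d}{4 l}$)
$\sqrt{3883 + U{\left(B{\left(3,-6 \right)},-33 \right)}} = \sqrt{3883 + \frac{-12 + \left(5 - 6\right) - - \frac{33}{4}}{5 - 6}} = \sqrt{3883 + \frac{-12 - 1 + \frac{33}{4}}{-1}} = \sqrt{3883 - - \frac{19}{4}} = \sqrt{3883 + \frac{19}{4}} = \sqrt{\frac{15551}{4}} = \frac{\sqrt{15551}}{2}$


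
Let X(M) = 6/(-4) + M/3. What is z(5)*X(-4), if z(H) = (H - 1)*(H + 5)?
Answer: -340/3 ≈ -113.33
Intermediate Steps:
X(M) = -3/2 + M/3 (X(M) = 6*(-¼) + M*(⅓) = -3/2 + M/3)
z(H) = (-1 + H)*(5 + H)
z(5)*X(-4) = (-5 + 5² + 4*5)*(-3/2 + (⅓)*(-4)) = (-5 + 25 + 20)*(-3/2 - 4/3) = 40*(-17/6) = -340/3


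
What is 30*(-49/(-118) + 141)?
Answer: 250305/59 ≈ 4242.5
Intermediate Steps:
30*(-49/(-118) + 141) = 30*(-49*(-1/118) + 141) = 30*(49/118 + 141) = 30*(16687/118) = 250305/59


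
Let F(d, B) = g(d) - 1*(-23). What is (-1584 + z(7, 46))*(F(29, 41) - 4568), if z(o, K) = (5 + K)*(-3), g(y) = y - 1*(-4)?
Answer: 7837344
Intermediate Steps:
g(y) = 4 + y (g(y) = y + 4 = 4 + y)
F(d, B) = 27 + d (F(d, B) = (4 + d) - 1*(-23) = (4 + d) + 23 = 27 + d)
z(o, K) = -15 - 3*K
(-1584 + z(7, 46))*(F(29, 41) - 4568) = (-1584 + (-15 - 3*46))*((27 + 29) - 4568) = (-1584 + (-15 - 138))*(56 - 4568) = (-1584 - 153)*(-4512) = -1737*(-4512) = 7837344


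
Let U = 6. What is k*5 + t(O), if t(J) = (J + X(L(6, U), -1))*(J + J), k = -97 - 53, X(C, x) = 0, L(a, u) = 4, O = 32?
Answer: 1298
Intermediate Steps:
k = -150
t(J) = 2*J**2 (t(J) = (J + 0)*(J + J) = J*(2*J) = 2*J**2)
k*5 + t(O) = -150*5 + 2*32**2 = -750 + 2*1024 = -750 + 2048 = 1298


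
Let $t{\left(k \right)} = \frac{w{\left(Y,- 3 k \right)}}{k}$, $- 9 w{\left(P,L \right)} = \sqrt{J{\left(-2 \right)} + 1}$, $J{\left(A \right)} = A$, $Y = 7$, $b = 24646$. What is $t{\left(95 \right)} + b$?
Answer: $24646 - \frac{i}{855} \approx 24646.0 - 0.0011696 i$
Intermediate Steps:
$w{\left(P,L \right)} = - \frac{i}{9}$ ($w{\left(P,L \right)} = - \frac{\sqrt{-2 + 1}}{9} = - \frac{\sqrt{-1}}{9} = - \frac{i}{9}$)
$t{\left(k \right)} = - \frac{i}{9 k}$ ($t{\left(k \right)} = \frac{\left(- \frac{1}{9}\right) i}{k} = - \frac{i}{9 k}$)
$t{\left(95 \right)} + b = - \frac{i}{9 \cdot 95} + 24646 = \left(- \frac{1}{9}\right) i \frac{1}{95} + 24646 = - \frac{i}{855} + 24646 = 24646 - \frac{i}{855}$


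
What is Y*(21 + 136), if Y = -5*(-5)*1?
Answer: 3925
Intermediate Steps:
Y = 25 (Y = 25*1 = 25)
Y*(21 + 136) = 25*(21 + 136) = 25*157 = 3925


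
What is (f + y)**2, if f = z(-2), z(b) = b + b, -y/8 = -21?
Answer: 26896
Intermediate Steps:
y = 168 (y = -8*(-21) = 168)
z(b) = 2*b
f = -4 (f = 2*(-2) = -4)
(f + y)**2 = (-4 + 168)**2 = 164**2 = 26896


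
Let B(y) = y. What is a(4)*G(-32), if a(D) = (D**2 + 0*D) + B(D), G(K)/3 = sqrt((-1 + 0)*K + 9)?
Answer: 60*sqrt(41) ≈ 384.19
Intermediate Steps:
G(K) = 3*sqrt(9 - K) (G(K) = 3*sqrt((-1 + 0)*K + 9) = 3*sqrt(-K + 9) = 3*sqrt(9 - K))
a(D) = D + D**2 (a(D) = (D**2 + 0*D) + D = (D**2 + 0) + D = D**2 + D = D + D**2)
a(4)*G(-32) = (4*(1 + 4))*(3*sqrt(9 - 1*(-32))) = (4*5)*(3*sqrt(9 + 32)) = 20*(3*sqrt(41)) = 60*sqrt(41)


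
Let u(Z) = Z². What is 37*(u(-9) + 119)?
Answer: 7400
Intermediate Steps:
37*(u(-9) + 119) = 37*((-9)² + 119) = 37*(81 + 119) = 37*200 = 7400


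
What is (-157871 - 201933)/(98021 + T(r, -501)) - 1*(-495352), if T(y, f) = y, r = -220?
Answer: 48445561148/97801 ≈ 4.9535e+5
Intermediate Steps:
(-157871 - 201933)/(98021 + T(r, -501)) - 1*(-495352) = (-157871 - 201933)/(98021 - 220) - 1*(-495352) = -359804/97801 + 495352 = 48445561148/97801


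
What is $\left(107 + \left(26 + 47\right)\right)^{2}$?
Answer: $32400$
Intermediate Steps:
$\left(107 + \left(26 + 47\right)\right)^{2} = \left(107 + 73\right)^{2} = 180^{2} = 32400$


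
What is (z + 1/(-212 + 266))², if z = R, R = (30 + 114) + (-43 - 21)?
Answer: 18671041/2916 ≈ 6403.0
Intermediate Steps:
R = 80 (R = 144 - 64 = 80)
z = 80
(z + 1/(-212 + 266))² = (80 + 1/(-212 + 266))² = (80 + 1/54)² = (4321/54)² = 18671041/2916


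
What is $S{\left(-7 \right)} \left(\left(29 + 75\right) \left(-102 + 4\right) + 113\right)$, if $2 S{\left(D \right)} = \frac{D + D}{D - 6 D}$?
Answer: $\frac{10079}{5} \approx 2015.8$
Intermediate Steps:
$S{\left(D \right)} = - \frac{1}{5}$ ($S{\left(D \right)} = \frac{\left(D + D\right) \frac{1}{D - 6 D}}{2} = \frac{2 D \frac{1}{D - 6 D}}{2} = \frac{2 D \frac{1}{\left(-5\right) D}}{2} = \frac{2 D \left(- \frac{1}{5 D}\right)}{2} = \frac{1}{2} \left(- \frac{2}{5}\right) = - \frac{1}{5}$)
$S{\left(-7 \right)} \left(\left(29 + 75\right) \left(-102 + 4\right) + 113\right) = - \frac{\left(29 + 75\right) \left(-102 + 4\right) + 113}{5} = - \frac{104 \left(-98\right) + 113}{5} = - \frac{-10192 + 113}{5} = \left(- \frac{1}{5}\right) \left(-10079\right) = \frac{10079}{5}$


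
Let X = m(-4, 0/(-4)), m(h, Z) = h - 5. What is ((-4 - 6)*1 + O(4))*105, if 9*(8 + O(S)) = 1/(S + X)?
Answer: -5677/3 ≈ -1892.3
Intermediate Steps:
m(h, Z) = -5 + h
X = -9 (X = -5 - 4 = -9)
O(S) = -8 + 1/(9*(-9 + S)) (O(S) = -8 + 1/(9*(S - 9)) = -8 + 1/(9*(-9 + S)))
((-4 - 6)*1 + O(4))*105 = ((-4 - 6)*1 + (649 - 72*4)/(9*(-9 + 4)))*105 = (-10*1 + (⅑)*(649 - 288)/(-5))*105 = (-10 + (⅑)*(-⅕)*361)*105 = (-10 - 361/45)*105 = -811/45*105 = -5677/3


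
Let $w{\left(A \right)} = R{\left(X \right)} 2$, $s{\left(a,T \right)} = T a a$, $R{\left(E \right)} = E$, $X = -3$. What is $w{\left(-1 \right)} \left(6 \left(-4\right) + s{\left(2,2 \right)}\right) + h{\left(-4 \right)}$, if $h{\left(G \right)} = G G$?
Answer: $112$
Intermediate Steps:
$s{\left(a,T \right)} = T a^{2}$
$h{\left(G \right)} = G^{2}$
$w{\left(A \right)} = -6$ ($w{\left(A \right)} = \left(-3\right) 2 = -6$)
$w{\left(-1 \right)} \left(6 \left(-4\right) + s{\left(2,2 \right)}\right) + h{\left(-4 \right)} = - 6 \left(6 \left(-4\right) + 2 \cdot 2^{2}\right) + \left(-4\right)^{2} = - 6 \left(-24 + 2 \cdot 4\right) + 16 = - 6 \left(-24 + 8\right) + 16 = \left(-6\right) \left(-16\right) + 16 = 96 + 16 = 112$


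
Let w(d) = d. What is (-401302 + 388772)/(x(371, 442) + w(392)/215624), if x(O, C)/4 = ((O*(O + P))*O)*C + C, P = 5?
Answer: -337721090/2466181550811417 ≈ -1.3694e-7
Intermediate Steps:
x(O, C) = 4*C + 4*C*O**2*(5 + O) (x(O, C) = 4*(((O*(O + 5))*O)*C + C) = 4*(((O*(5 + O))*O)*C + C) = 4*((O**2*(5 + O))*C + C) = 4*(C*O**2*(5 + O) + C) = 4*(C + C*O**2*(5 + O)) = 4*C + 4*C*O**2*(5 + O))
(-401302 + 388772)/(x(371, 442) + w(392)/215624) = (-401302 + 388772)/(4*442*(1 + 371**3 + 5*371**2) + 392/215624) = -12530/(4*442*(1 + 51064811 + 5*137641) + 392*(1/215624)) = -12530/(4*442*(1 + 51064811 + 688205) + 49/26953) = -12530/(4*442*51753017 + 49/26953) = -12530/(91499334056 + 49/26953) = -12530/2466181550811417/26953 = -12530*26953/2466181550811417 = -337721090/2466181550811417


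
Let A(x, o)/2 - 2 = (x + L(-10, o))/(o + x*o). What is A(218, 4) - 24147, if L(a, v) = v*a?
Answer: -5287228/219 ≈ -24143.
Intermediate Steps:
L(a, v) = a*v
A(x, o) = 4 + 2*(x - 10*o)/(o + o*x) (A(x, o) = 4 + 2*((x - 10*o)/(o + x*o)) = 4 + 2*((x - 10*o)/(o + o*x)) = 4 + 2*(x - 10*o)/(o + o*x))
A(218, 4) - 24147 = 2*(218 - 8*4 + 2*4*218)/(4*(1 + 218)) - 24147 = 2*(1/4)*(218 - 32 + 1744)/219 - 24147 = 2*(1/4)*(1/219)*1930 - 24147 = 965/219 - 24147 = -5287228/219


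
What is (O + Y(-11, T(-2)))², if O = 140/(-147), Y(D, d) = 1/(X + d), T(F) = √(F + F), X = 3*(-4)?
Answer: 2578795/2414916 + 803*I/28749 ≈ 1.0679 + 0.027931*I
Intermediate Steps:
X = -12
T(F) = √2*√F (T(F) = √(2*F) = √2*√F)
Y(D, d) = 1/(-12 + d)
O = -20/21 (O = 140*(-1/147) = -20/21 ≈ -0.95238)
(O + Y(-11, T(-2)))² = (-20/21 + 1/(-12 + √2*√(-2)))² = (-20/21 + 1/(-12 + √2*(I*√2)))² = (-20/21 + 1/(-12 + 2*I))² = (-20/21 + (-12 - 2*I)/148)²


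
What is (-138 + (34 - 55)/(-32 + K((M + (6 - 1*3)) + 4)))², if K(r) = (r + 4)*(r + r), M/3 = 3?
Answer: 7043405625/369664 ≈ 19054.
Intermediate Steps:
M = 9 (M = 3*3 = 9)
K(r) = 2*r*(4 + r) (K(r) = (4 + r)*(2*r) = 2*r*(4 + r))
(-138 + (34 - 55)/(-32 + K((M + (6 - 1*3)) + 4)))² = (-138 + (34 - 55)/(-32 + 2*((9 + (6 - 1*3)) + 4)*(4 + ((9 + (6 - 1*3)) + 4))))² = (-138 - 21/(-32 + 2*((9 + (6 - 3)) + 4)*(4 + ((9 + (6 - 3)) + 4))))² = (-138 - 21/(-32 + 2*((9 + 3) + 4)*(4 + ((9 + 3) + 4))))² = (-138 - 21/(-32 + 2*(12 + 4)*(4 + (12 + 4))))² = (-138 - 21/(-32 + 2*16*(4 + 16)))² = (-138 - 21/(-32 + 2*16*20))² = (-138 - 21/(-32 + 640))² = (-138 - 21/608)² = (-83925/608)² = 7043405625/369664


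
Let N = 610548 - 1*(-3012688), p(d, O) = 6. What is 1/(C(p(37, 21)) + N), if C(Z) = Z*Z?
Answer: 1/3623272 ≈ 2.7599e-7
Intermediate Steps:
C(Z) = Z²
N = 3623236 (N = 610548 + 3012688 = 3623236)
1/(C(p(37, 21)) + N) = 1/(6² + 3623236) = 1/(36 + 3623236) = 1/3623272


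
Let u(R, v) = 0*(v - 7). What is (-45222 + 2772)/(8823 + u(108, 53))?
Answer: -14150/2941 ≈ -4.8113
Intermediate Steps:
u(R, v) = 0 (u(R, v) = 0*(-7 + v) = 0)
(-45222 + 2772)/(8823 + u(108, 53)) = (-45222 + 2772)/(8823 + 0) = -42450/8823 = -42450*1/8823 = -14150/2941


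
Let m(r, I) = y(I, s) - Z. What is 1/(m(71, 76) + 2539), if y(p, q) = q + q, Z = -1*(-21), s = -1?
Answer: 1/2516 ≈ 0.00039746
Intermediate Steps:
Z = 21
y(p, q) = 2*q
m(r, I) = -23 (m(r, I) = 2*(-1) - 1*21 = -2 - 21 = -23)
1/(m(71, 76) + 2539) = 1/(-23 + 2539) = 1/2516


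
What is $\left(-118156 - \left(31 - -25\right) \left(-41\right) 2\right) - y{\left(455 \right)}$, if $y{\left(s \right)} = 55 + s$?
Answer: $-114074$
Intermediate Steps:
$\left(-118156 - \left(31 - -25\right) \left(-41\right) 2\right) - y{\left(455 \right)} = \left(-118156 - \left(31 - -25\right) \left(-41\right) 2\right) - \left(55 + 455\right) = \left(-118156 - \left(31 + 25\right) \left(-41\right) 2\right) - 510 = \left(-118156 - 56 \left(-41\right) 2\right) - 510 = \left(-118156 - \left(-2296\right) 2\right) - 510 = \left(-118156 - -4592\right) - 510 = \left(-118156 + 4592\right) - 510 = -113564 - 510 = -114074$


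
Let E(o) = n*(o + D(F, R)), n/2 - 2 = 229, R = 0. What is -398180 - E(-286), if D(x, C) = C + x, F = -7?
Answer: -262814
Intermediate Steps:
n = 462 (n = 4 + 2*229 = 4 + 458 = 462)
E(o) = -3234 + 462*o (E(o) = 462*(o + (0 - 7)) = 462*(o - 7) = 462*(-7 + o) = -3234 + 462*o)
-398180 - E(-286) = -398180 - (-3234 + 462*(-286)) = -398180 - (-3234 - 132132) = -398180 - 1*(-135366) = -398180 + 135366 = -262814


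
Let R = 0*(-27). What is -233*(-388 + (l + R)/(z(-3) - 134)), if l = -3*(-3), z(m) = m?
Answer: 12387445/137 ≈ 90419.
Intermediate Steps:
l = 9
R = 0
-233*(-388 + (l + R)/(z(-3) - 134)) = -233*(-388 + (9 + 0)/(-3 - 134)) = -233*(-388 + 9/(-137)) = -233*(-388 + 9*(-1/137)) = -233*(-388 - 9/137) = -233*(-53165/137) = 12387445/137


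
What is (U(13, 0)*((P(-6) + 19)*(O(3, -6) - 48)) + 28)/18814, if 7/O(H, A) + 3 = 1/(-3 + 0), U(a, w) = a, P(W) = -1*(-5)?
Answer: -1696/2045 ≈ -0.82934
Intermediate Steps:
P(W) = 5
O(H, A) = -21/10 (O(H, A) = 7/(-3 + 1/(-3 + 0)) = 7/(-3 + 1/(-3)) = 7/(-3 - 1/3) = 7/(-10/3) = 7*(-3/10) = -21/10)
(U(13, 0)*((P(-6) + 19)*(O(3, -6) - 48)) + 28)/18814 = (13*((5 + 19)*(-21/10 - 48)) + 28)/18814 = (13*(24*(-501/10)) + 28)*(1/18814) = (13*(-6012/5) + 28)*(1/18814) = (-78156/5 + 28)*(1/18814) = -78016/5*1/18814 = -1696/2045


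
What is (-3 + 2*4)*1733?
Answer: 8665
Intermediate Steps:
(-3 + 2*4)*1733 = (-3 + 8)*1733 = 5*1733 = 8665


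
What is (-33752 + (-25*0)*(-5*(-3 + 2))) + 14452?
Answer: -19300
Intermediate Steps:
(-33752 + (-25*0)*(-5*(-3 + 2))) + 14452 = (-33752 + 0*(-5*(-1))) + 14452 = (-33752 + 0*5) + 14452 = (-33752 + 0) + 14452 = -33752 + 14452 = -19300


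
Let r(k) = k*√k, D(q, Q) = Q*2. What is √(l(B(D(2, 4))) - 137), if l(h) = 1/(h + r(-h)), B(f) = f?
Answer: √(-137 + 1/(8 - 16*I*√2)) ≈ 0.0017 + 11.704*I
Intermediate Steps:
D(q, Q) = 2*Q
r(k) = k^(3/2)
l(h) = 1/(h + (-h)^(3/2))
√(l(B(D(2, 4))) - 137) = √(1/(2*4 + (-2*4)^(3/2)) - 137) = √(1/(8 + (-1*8)^(3/2)) - 137) = √(1/(8 + (-8)^(3/2)) - 137) = √(1/(8 - 16*I*√2) - 137) = √(-137 + 1/(8 - 16*I*√2))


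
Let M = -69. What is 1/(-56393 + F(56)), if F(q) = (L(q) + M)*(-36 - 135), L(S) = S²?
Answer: -1/580850 ≈ -1.7216e-6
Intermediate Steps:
F(q) = 11799 - 171*q² (F(q) = (q² - 69)*(-36 - 135) = (-69 + q²)*(-171) = 11799 - 171*q²)
1/(-56393 + F(56)) = 1/(-56393 + (11799 - 171*56²)) = 1/(-56393 + (11799 - 171*3136)) = 1/(-56393 + (11799 - 536256)) = 1/(-56393 - 524457) = 1/(-580850) = -1/580850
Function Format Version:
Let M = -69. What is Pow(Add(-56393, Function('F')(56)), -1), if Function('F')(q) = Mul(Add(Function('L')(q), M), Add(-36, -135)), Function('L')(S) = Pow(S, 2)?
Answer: Rational(-1, 580850) ≈ -1.7216e-6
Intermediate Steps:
Function('F')(q) = Add(11799, Mul(-171, Pow(q, 2))) (Function('F')(q) = Mul(Add(Pow(q, 2), -69), Add(-36, -135)) = Mul(Add(-69, Pow(q, 2)), -171) = Add(11799, Mul(-171, Pow(q, 2))))
Pow(Add(-56393, Function('F')(56)), -1) = Pow(Add(-56393, Add(11799, Mul(-171, Pow(56, 2)))), -1) = Pow(Add(-56393, Add(11799, Mul(-171, 3136))), -1) = Pow(Add(-56393, Add(11799, -536256)), -1) = Pow(Add(-56393, -524457), -1) = Pow(-580850, -1) = Rational(-1, 580850)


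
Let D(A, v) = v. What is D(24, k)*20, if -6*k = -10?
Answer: 100/3 ≈ 33.333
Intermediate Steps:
k = 5/3 (k = -1/6*(-10) = 5/3 ≈ 1.6667)
D(24, k)*20 = (5/3)*20 = 100/3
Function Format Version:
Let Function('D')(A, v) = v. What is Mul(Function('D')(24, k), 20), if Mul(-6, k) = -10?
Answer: Rational(100, 3) ≈ 33.333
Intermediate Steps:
k = Rational(5, 3) (k = Mul(Rational(-1, 6), -10) = Rational(5, 3) ≈ 1.6667)
Mul(Function('D')(24, k), 20) = Mul(Rational(5, 3), 20) = Rational(100, 3)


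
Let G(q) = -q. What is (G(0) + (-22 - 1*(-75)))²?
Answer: 2809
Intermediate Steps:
(G(0) + (-22 - 1*(-75)))² = (-1*0 + (-22 - 1*(-75)))² = (0 + (-22 + 75))² = (0 + 53)² = 53² = 2809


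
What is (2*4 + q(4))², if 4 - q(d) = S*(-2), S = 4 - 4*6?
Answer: 784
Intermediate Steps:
S = -20 (S = 4 - 24 = -20)
q(d) = -36 (q(d) = 4 - (-20)*(-2) = 4 - 1*40 = 4 - 40 = -36)
(2*4 + q(4))² = (2*4 - 36)² = (8 - 36)² = (-28)² = 784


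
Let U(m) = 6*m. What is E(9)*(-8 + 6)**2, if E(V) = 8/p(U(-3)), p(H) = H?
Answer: -16/9 ≈ -1.7778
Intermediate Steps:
E(V) = -4/9 (E(V) = 8/((6*(-3))) = 8/(-18) = 8*(-1/18) = -4/9)
E(9)*(-8 + 6)**2 = -4*(-8 + 6)**2/9 = -4/9*(-2)**2 = -4/9*4 = -16/9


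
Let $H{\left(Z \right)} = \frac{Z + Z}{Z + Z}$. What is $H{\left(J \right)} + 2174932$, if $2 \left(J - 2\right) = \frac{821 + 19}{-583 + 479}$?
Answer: $2174933$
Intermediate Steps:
$J = - \frac{53}{26}$ ($J = 2 + \frac{\left(821 + 19\right) \frac{1}{-583 + 479}}{2} = 2 + \frac{840 \frac{1}{-104}}{2} = 2 + \frac{840 \left(- \frac{1}{104}\right)}{2} = 2 + \frac{1}{2} \left(- \frac{105}{13}\right) = 2 - \frac{105}{26} = - \frac{53}{26} \approx -2.0385$)
$H{\left(Z \right)} = 1$ ($H{\left(Z \right)} = \frac{2 Z}{2 Z} = 2 Z \frac{1}{2 Z} = 1$)
$H{\left(J \right)} + 2174932 = 1 + 2174932 = 2174933$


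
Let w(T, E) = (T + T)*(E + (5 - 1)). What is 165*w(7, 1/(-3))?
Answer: 8470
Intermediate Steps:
w(T, E) = 2*T*(4 + E) (w(T, E) = (2*T)*(E + 4) = (2*T)*(4 + E) = 2*T*(4 + E))
165*w(7, 1/(-3)) = 165*(2*7*(4 + 1/(-3))) = 165*(2*7*(4 - ⅓)) = 165*(2*7*(11/3)) = 165*(154/3) = 8470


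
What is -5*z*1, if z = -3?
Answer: 15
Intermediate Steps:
-5*z*1 = -5*(-3)*1 = 15*1 = 15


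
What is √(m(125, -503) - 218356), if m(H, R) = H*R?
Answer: I*√281231 ≈ 530.31*I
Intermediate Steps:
√(m(125, -503) - 218356) = √(125*(-503) - 218356) = √(-62875 - 218356) = √(-281231) = I*√281231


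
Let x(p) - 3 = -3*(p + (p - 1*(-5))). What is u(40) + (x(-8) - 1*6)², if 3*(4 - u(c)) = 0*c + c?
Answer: 2672/3 ≈ 890.67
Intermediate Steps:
x(p) = -12 - 6*p (x(p) = 3 - 3*(p + (p - 1*(-5))) = 3 - 3*(p + (p + 5)) = 3 - 3*(p + (5 + p)) = 3 - 3*(5 + 2*p) = 3 + (-15 - 6*p) = -12 - 6*p)
u(c) = 4 - c/3 (u(c) = 4 - (0*c + c)/3 = 4 - (0 + c)/3 = 4 - c/3)
u(40) + (x(-8) - 1*6)² = (4 - ⅓*40) + ((-12 - 6*(-8)) - 1*6)² = (4 - 40/3) + ((-12 + 48) - 6)² = -28/3 + (36 - 6)² = -28/3 + 30² = -28/3 + 900 = 2672/3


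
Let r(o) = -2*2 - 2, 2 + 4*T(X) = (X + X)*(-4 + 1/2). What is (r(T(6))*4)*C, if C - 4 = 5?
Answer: -216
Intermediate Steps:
C = 9 (C = 4 + 5 = 9)
T(X) = -½ - 7*X/4 (T(X) = -½ + ((X + X)*(-4 + 1/2))/4 = -½ + ((2*X)*(-4 + ½))/4 = -½ + ((2*X)*(-7/2))/4 = -½ + (-7*X)/4 = -½ - 7*X/4)
r(o) = -6 (r(o) = -4 - 2 = -6)
(r(T(6))*4)*C = -6*4*9 = -24*9 = -216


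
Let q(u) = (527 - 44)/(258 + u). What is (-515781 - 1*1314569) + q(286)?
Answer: -995709917/544 ≈ -1.8303e+6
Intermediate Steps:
q(u) = 483/(258 + u)
(-515781 - 1*1314569) + q(286) = (-515781 - 1*1314569) + 483/(258 + 286) = (-515781 - 1314569) + 483/544 = -1830350 + 483*(1/544) = -1830350 + 483/544 = -995709917/544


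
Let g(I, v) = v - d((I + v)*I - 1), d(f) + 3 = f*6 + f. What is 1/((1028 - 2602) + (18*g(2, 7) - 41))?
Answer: -1/3577 ≈ -0.00027956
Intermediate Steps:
d(f) = -3 + 7*f (d(f) = -3 + (f*6 + f) = -3 + (6*f + f) = -3 + 7*f)
g(I, v) = 10 + v - 7*I*(I + v) (g(I, v) = v - (-3 + 7*((I + v)*I - 1)) = v - (-3 + 7*(I*(I + v) - 1)) = v - (-3 + 7*(-1 + I*(I + v))) = v - (-3 + (-7 + 7*I*(I + v))) = v - (-10 + 7*I*(I + v)) = v + (10 - 7*I*(I + v)) = 10 + v - 7*I*(I + v))
1/((1028 - 2602) + (18*g(2, 7) - 41)) = 1/((1028 - 2602) + (18*(10 + 7 - 7*2² - 7*2*7) - 41)) = 1/(-1574 + (18*(10 + 7 - 7*4 - 98) - 41)) = 1/(-1574 + (18*(10 + 7 - 28 - 98) - 41)) = 1/(-1574 + (18*(-109) - 41)) = 1/(-1574 + (-1962 - 41)) = 1/(-1574 - 2003) = 1/(-3577) = -1/3577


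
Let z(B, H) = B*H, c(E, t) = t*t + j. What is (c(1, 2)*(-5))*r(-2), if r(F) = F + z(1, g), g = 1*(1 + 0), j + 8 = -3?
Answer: -35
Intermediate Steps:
j = -11 (j = -8 - 3 = -11)
g = 1 (g = 1*1 = 1)
c(E, t) = -11 + t² (c(E, t) = t*t - 11 = t² - 11 = -11 + t²)
r(F) = 1 + F (r(F) = F + 1*1 = F + 1 = 1 + F)
(c(1, 2)*(-5))*r(-2) = ((-11 + 2²)*(-5))*(1 - 2) = ((-11 + 4)*(-5))*(-1) = -7*(-5)*(-1) = 35*(-1) = -35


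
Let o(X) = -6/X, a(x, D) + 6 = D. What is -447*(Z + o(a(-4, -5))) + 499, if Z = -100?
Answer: 494507/11 ≈ 44955.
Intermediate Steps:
a(x, D) = -6 + D
-447*(Z + o(a(-4, -5))) + 499 = -447*(-100 - 6/(-6 - 5)) + 499 = -447*(-100 - 6/(-11)) + 499 = -447*(-100 - 6*(-1/11)) + 499 = -447*(-100 + 6/11) + 499 = -447*(-1094/11) + 499 = 489018/11 + 499 = 494507/11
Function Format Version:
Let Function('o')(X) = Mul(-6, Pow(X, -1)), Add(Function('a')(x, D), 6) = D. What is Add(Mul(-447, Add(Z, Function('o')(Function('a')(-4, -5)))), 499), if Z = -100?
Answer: Rational(494507, 11) ≈ 44955.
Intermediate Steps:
Function('a')(x, D) = Add(-6, D)
Add(Mul(-447, Add(Z, Function('o')(Function('a')(-4, -5)))), 499) = Add(Mul(-447, Add(-100, Mul(-6, Pow(Add(-6, -5), -1)))), 499) = Add(Mul(-447, Add(-100, Mul(-6, Pow(-11, -1)))), 499) = Add(Mul(-447, Add(-100, Mul(-6, Rational(-1, 11)))), 499) = Add(Mul(-447, Add(-100, Rational(6, 11))), 499) = Add(Mul(-447, Rational(-1094, 11)), 499) = Add(Rational(489018, 11), 499) = Rational(494507, 11)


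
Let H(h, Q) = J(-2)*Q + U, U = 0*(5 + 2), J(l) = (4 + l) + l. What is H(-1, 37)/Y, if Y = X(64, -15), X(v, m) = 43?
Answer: 0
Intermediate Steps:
Y = 43
J(l) = 4 + 2*l
U = 0 (U = 0*7 = 0)
H(h, Q) = 0 (H(h, Q) = (4 + 2*(-2))*Q + 0 = (4 - 4)*Q + 0 = 0*Q + 0 = 0 + 0 = 0)
H(-1, 37)/Y = 0/43 = 0*(1/43) = 0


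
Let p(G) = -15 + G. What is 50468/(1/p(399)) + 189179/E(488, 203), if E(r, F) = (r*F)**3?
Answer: 18840607341624383955707/972182008774144 ≈ 1.9380e+7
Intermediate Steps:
E(r, F) = F**3*r**3 (E(r, F) = (F*r)**3 = F**3*r**3)
50468/(1/p(399)) + 189179/E(488, 203) = 50468/(1/(-15 + 399)) + 189179/((203**3*488**3)) = 50468/(1/384) + 189179/((8365427*116214272)) = 50468/(1/384) + 189179/972182008774144 = 50468*384 + 189179*(1/972182008774144) = 19379712 + 189179/972182008774144 = 18840607341624383955707/972182008774144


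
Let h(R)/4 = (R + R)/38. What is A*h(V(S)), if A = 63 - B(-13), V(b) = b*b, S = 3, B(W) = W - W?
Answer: 2268/19 ≈ 119.37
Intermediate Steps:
B(W) = 0
V(b) = b²
h(R) = 4*R/19 (h(R) = 4*((R + R)/38) = 4*((2*R)*(1/38)) = 4*(R/19) = 4*R/19)
A = 63 (A = 63 - 1*0 = 63 + 0 = 63)
A*h(V(S)) = 63*((4/19)*3²) = 63*((4/19)*9) = 63*(36/19) = 2268/19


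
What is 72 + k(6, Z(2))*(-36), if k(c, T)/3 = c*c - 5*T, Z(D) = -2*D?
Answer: -5976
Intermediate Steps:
k(c, T) = -15*T + 3*c² (k(c, T) = 3*(c*c - 5*T) = 3*(c² - 5*T) = -15*T + 3*c²)
72 + k(6, Z(2))*(-36) = 72 + (-(-30)*2 + 3*6²)*(-36) = 72 + (-15*(-4) + 3*36)*(-36) = 72 + (60 + 108)*(-36) = 72 + 168*(-36) = 72 - 6048 = -5976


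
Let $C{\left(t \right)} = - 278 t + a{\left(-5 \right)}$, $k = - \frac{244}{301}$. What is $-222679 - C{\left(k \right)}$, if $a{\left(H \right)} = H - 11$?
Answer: $- \frac{67089395}{301} \approx -2.2289 \cdot 10^{5}$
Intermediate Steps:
$a{\left(H \right)} = -11 + H$ ($a{\left(H \right)} = H - 11 = -11 + H$)
$k = - \frac{244}{301}$ ($k = \left(-244\right) \frac{1}{301} = - \frac{244}{301} \approx -0.81063$)
$C{\left(t \right)} = -16 - 278 t$ ($C{\left(t \right)} = - 278 t - 16 = -16 - 278 t$)
$-222679 - C{\left(k \right)} = -222679 - \left(-16 - - \frac{67832}{301}\right) = -222679 - \left(-16 + \frac{67832}{301}\right) = -222679 - \frac{63016}{301} = - \frac{67089395}{301}$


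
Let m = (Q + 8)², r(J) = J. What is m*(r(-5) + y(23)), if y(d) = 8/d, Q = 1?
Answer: -8667/23 ≈ -376.83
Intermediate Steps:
m = 81 (m = (1 + 8)² = 9² = 81)
m*(r(-5) + y(23)) = 81*(-5 + 8/23) = 81*(-107/23) = -8667/23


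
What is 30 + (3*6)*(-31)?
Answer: -528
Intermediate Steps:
30 + (3*6)*(-31) = 30 + 18*(-31) = 30 - 558 = -528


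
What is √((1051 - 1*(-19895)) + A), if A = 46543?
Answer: √67489 ≈ 259.79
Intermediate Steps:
√((1051 - 1*(-19895)) + A) = √((1051 - 1*(-19895)) + 46543) = √((1051 + 19895) + 46543) = √(20946 + 46543) = √67489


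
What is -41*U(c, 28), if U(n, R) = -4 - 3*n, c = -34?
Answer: -4018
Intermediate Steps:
-41*U(c, 28) = -41*(-4 - 3*(-34)) = -41*(-4 + 102) = -41*98 = -4018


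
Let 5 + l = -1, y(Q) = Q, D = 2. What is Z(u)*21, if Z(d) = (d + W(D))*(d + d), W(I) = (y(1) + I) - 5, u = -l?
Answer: 1008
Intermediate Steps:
l = -6 (l = -5 - 1 = -6)
u = 6 (u = -1*(-6) = 6)
W(I) = -4 + I (W(I) = (1 + I) - 5 = -4 + I)
Z(d) = 2*d*(-2 + d) (Z(d) = (d + (-4 + 2))*(d + d) = (d - 2)*(2*d) = (-2 + d)*(2*d) = 2*d*(-2 + d))
Z(u)*21 = (2*6*(-2 + 6))*21 = (2*6*4)*21 = 48*21 = 1008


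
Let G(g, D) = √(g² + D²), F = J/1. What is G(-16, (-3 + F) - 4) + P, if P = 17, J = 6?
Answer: 17 + √257 ≈ 33.031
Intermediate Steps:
F = 6 (F = 6/1 = 6*1 = 6)
G(g, D) = √(D² + g²)
G(-16, (-3 + F) - 4) + P = √(((-3 + 6) - 4)² + (-16)²) + 17 = √((3 - 4)² + 256) + 17 = √((-1)² + 256) + 17 = √(1 + 256) + 17 = √257 + 17 = 17 + √257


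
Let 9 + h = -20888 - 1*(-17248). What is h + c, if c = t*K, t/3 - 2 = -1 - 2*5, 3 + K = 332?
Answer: -12532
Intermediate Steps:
K = 329 (K = -3 + 332 = 329)
t = -27 (t = 6 + 3*(-1 - 2*5) = 6 + 3*(-1 - 10) = 6 + 3*(-11) = 6 - 33 = -27)
c = -8883 (c = -27*329 = -8883)
h = -3649 (h = -9 + (-20888 - 1*(-17248)) = -9 + (-20888 + 17248) = -9 - 3640 = -3649)
h + c = -3649 - 8883 = -12532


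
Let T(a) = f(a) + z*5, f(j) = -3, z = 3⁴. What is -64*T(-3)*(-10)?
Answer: 257280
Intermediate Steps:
z = 81
T(a) = 402 (T(a) = -3 + 81*5 = -3 + 405 = 402)
-64*T(-3)*(-10) = -64*402*(-10) = -25728*(-10) = 257280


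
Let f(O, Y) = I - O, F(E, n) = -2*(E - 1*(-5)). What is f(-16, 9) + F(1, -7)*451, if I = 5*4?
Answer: -5376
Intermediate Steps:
I = 20
F(E, n) = -10 - 2*E (F(E, n) = -2*(E + 5) = -2*(5 + E) = -10 - 2*E)
f(O, Y) = 20 - O
f(-16, 9) + F(1, -7)*451 = (20 - 1*(-16)) + (-10 - 2*1)*451 = (20 + 16) + (-10 - 2)*451 = 36 - 12*451 = 36 - 5412 = -5376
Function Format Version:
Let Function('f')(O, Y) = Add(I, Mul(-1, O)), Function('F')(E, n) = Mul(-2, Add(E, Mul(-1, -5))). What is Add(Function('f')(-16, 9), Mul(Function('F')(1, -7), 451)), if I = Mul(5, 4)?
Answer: -5376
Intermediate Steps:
I = 20
Function('F')(E, n) = Add(-10, Mul(-2, E)) (Function('F')(E, n) = Mul(-2, Add(E, 5)) = Mul(-2, Add(5, E)) = Add(-10, Mul(-2, E)))
Function('f')(O, Y) = Add(20, Mul(-1, O))
Add(Function('f')(-16, 9), Mul(Function('F')(1, -7), 451)) = Add(Add(20, Mul(-1, -16)), Mul(Add(-10, Mul(-2, 1)), 451)) = Add(Add(20, 16), Mul(Add(-10, -2), 451)) = Add(36, Mul(-12, 451)) = Add(36, -5412) = -5376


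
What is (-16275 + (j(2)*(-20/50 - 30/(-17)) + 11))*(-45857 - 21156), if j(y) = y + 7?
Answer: 92571490148/85 ≈ 1.0891e+9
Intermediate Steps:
j(y) = 7 + y
(-16275 + (j(2)*(-20/50 - 30/(-17)) + 11))*(-45857 - 21156) = (-16275 + ((7 + 2)*(-20/50 - 30/(-17)) + 11))*(-45857 - 21156) = (-16275 + (9*(-20*1/50 - 30*(-1/17)) + 11))*(-67013) = (-16275 + (9*(-⅖ + 30/17) + 11))*(-67013) = (-16275 + (9*(116/85) + 11))*(-67013) = (-16275 + (1044/85 + 11))*(-67013) = (-16275 + 1979/85)*(-67013) = -1381396/85*(-67013) = 92571490148/85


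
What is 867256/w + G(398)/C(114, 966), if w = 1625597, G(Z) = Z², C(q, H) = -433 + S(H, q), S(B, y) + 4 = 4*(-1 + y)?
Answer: 257514076028/24383955 ≈ 10561.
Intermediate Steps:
S(B, y) = -8 + 4*y (S(B, y) = -4 + 4*(-1 + y) = -4 + (-4 + 4*y) = -8 + 4*y)
C(q, H) = -441 + 4*q (C(q, H) = -433 + (-8 + 4*q) = -441 + 4*q)
867256/w + G(398)/C(114, 966) = 867256/1625597 + 398²/(-441 + 4*114) = 867256*(1/1625597) + 158404/(-441 + 456) = 867256/1625597 + 158404/15 = 257514076028/24383955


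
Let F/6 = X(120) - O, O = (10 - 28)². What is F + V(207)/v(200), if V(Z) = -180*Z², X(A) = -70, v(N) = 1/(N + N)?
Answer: -3085130364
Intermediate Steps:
v(N) = 1/(2*N)
O = 324 (O = (-18)² = 324)
F = -2364 (F = 6*(-70 - 1*324) = 6*(-70 - 324) = 6*(-394) = -2364)
F + V(207)/v(200) = -2364 + (-180*207²)/(((½)/200)) = -2364 + (-180*42849)/(((½)*(1/200))) = -2364 - 7712820/1/400 = -2364 - 7712820*400 = -2364 - 3085128000 = -3085130364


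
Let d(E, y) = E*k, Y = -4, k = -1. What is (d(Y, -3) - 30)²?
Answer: 676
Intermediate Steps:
d(E, y) = -E (d(E, y) = E*(-1) = -E)
(d(Y, -3) - 30)² = (-1*(-4) - 30)² = (4 - 30)² = (-26)² = 676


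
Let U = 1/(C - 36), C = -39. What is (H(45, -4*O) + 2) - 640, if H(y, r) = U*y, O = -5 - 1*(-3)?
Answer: -3193/5 ≈ -638.60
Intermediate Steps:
O = -2 (O = -5 + 3 = -2)
U = -1/75 (U = 1/(-39 - 36) = 1/(-75) = -1/75 ≈ -0.013333)
H(y, r) = -y/75
(H(45, -4*O) + 2) - 640 = (-1/75*45 + 2) - 640 = (-⅗ + 2) - 640 = 7/5 - 640 = -3193/5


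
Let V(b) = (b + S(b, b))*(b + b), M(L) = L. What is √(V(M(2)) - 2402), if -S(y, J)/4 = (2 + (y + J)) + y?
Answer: I*√2522 ≈ 50.22*I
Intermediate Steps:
S(y, J) = -8 - 8*y - 4*J (S(y, J) = -4*((2 + (y + J)) + y) = -4*((2 + (J + y)) + y) = -4*((2 + J + y) + y) = -4*(2 + J + 2*y) = -8 - 8*y - 4*J)
V(b) = 2*b*(-8 - 11*b) (V(b) = (b + (-8 - 8*b - 4*b))*(b + b) = (b + (-8 - 12*b))*(2*b) = (-8 - 11*b)*(2*b) = 2*b*(-8 - 11*b))
√(V(M(2)) - 2402) = √(-2*2*(8 + 11*2) - 2402) = √(-2*2*(8 + 22) - 2402) = √(-2*2*30 - 2402) = √(-120 - 2402) = √(-2522) = I*√2522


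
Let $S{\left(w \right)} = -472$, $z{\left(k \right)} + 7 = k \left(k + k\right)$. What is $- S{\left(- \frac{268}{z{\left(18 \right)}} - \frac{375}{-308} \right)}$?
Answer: $472$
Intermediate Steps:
$z{\left(k \right)} = -7 + 2 k^{2}$ ($z{\left(k \right)} = -7 + k \left(k + k\right) = -7 + k 2 k = -7 + 2 k^{2}$)
$- S{\left(- \frac{268}{z{\left(18 \right)}} - \frac{375}{-308} \right)} = \left(-1\right) \left(-472\right) = 472$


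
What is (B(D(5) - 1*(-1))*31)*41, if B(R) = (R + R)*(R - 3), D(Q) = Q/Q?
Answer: -5084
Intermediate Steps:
D(Q) = 1
B(R) = 2*R*(-3 + R) (B(R) = (2*R)*(-3 + R) = 2*R*(-3 + R))
(B(D(5) - 1*(-1))*31)*41 = ((2*(1 - 1*(-1))*(-3 + (1 - 1*(-1))))*31)*41 = ((2*(1 + 1)*(-3 + (1 + 1)))*31)*41 = ((2*2*(-3 + 2))*31)*41 = ((2*2*(-1))*31)*41 = -4*31*41 = -124*41 = -5084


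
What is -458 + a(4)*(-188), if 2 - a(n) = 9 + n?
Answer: 1610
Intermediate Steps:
a(n) = -7 - n (a(n) = 2 - (9 + n) = 2 + (-9 - n) = -7 - n)
-458 + a(4)*(-188) = -458 + (-7 - 1*4)*(-188) = -458 + (-7 - 4)*(-188) = -458 - 11*(-188) = -458 + 2068 = 1610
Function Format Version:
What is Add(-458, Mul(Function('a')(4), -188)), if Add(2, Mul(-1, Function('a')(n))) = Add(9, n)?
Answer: 1610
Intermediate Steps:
Function('a')(n) = Add(-7, Mul(-1, n)) (Function('a')(n) = Add(2, Mul(-1, Add(9, n))) = Add(2, Add(-9, Mul(-1, n))) = Add(-7, Mul(-1, n)))
Add(-458, Mul(Function('a')(4), -188)) = Add(-458, Mul(Add(-7, Mul(-1, 4)), -188)) = Add(-458, Mul(Add(-7, -4), -188)) = Add(-458, Mul(-11, -188)) = Add(-458, 2068) = 1610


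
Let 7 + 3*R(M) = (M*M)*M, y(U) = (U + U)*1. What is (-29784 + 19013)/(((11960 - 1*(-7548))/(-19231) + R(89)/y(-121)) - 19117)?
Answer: 75190767663/140238610316 ≈ 0.53616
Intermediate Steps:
y(U) = 2*U (y(U) = (2*U)*1 = 2*U)
R(M) = -7/3 + M³/3 (R(M) = -7/3 + ((M*M)*M)/3 = -7/3 + (M²*M)/3 = -7/3 + M³/3)
(-29784 + 19013)/(((11960 - 1*(-7548))/(-19231) + R(89)/y(-121)) - 19117) = (-29784 + 19013)/(((11960 - 1*(-7548))/(-19231) + (-7/3 + (⅓)*89³)/((2*(-121)))) - 19117) = -10771/(((11960 + 7548)*(-1/19231) + (-7/3 + (⅓)*704969)/(-242)) - 19117) = -10771/((19508*(-1/19231) + (-7/3 + 704969/3)*(-1/242)) - 19117) = -10771/((-19508/19231 + (704962/3)*(-1/242)) - 19117) = -10771/((-19508/19231 - 352481/363) - 19117) = -10771/(-6785643515/6980853 - 19117) = -10771/(-140238610316/6980853) = -10771*(-6980853/140238610316) = 75190767663/140238610316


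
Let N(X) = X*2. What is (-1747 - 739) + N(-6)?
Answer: -2498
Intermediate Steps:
N(X) = 2*X
(-1747 - 739) + N(-6) = (-1747 - 739) + 2*(-6) = -2486 - 12 = -2498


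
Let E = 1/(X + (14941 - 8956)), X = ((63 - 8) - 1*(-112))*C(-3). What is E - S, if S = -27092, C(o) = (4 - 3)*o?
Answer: 148572529/5484 ≈ 27092.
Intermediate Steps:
C(o) = o (C(o) = 1*o = o)
X = -501 (X = ((63 - 8) - 1*(-112))*(-3) = (55 + 112)*(-3) = 167*(-3) = -501)
E = 1/5484 (E = 1/(-501 + (14941 - 8956)) = 1/(-501 + 5985) = 1/5484 ≈ 0.00018235)
E - S = 1/5484 - 1*(-27092) = 1/5484 + 27092 = 148572529/5484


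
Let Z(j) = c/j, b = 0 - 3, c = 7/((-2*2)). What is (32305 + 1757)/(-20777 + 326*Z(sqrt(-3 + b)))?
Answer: -16984948176/10361711377 - 77729484*I*sqrt(6)/10361711377 ≈ -1.6392 - 0.018375*I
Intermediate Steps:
c = -7/4 (c = 7/(-4) = 7*(-1/4) = -7/4 ≈ -1.7500)
b = -3
Z(j) = -7/(4*j)
(32305 + 1757)/(-20777 + 326*Z(sqrt(-3 + b))) = (32305 + 1757)/(-20777 + 326*(-7/(4*sqrt(-3 - 3)))) = 34062/(-20777 + 326*(-7*(-I*sqrt(6)/6)/4)) = 34062/(-20777 + 326*(-(-7)*I*sqrt(6)/24)) = 34062/(-20777 + 326*(7*I*sqrt(6)/24)) = 34062/(-20777 + 1141*I*sqrt(6)/12)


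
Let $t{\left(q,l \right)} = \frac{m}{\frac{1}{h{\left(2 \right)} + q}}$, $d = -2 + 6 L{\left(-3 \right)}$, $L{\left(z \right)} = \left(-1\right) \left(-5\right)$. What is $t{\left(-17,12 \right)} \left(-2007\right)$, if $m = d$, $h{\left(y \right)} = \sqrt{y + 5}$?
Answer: $955332 - 56196 \sqrt{7} \approx 8.0665 \cdot 10^{5}$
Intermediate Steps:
$L{\left(z \right)} = 5$
$h{\left(y \right)} = \sqrt{5 + y}$
$d = 28$ ($d = -2 + 6 \cdot 5 = -2 + 30 = 28$)
$m = 28$
$t{\left(q,l \right)} = 28 q + 28 \sqrt{7}$ ($t{\left(q,l \right)} = \frac{28}{\frac{1}{\sqrt{5 + 2} + q}} = \frac{28}{\frac{1}{\sqrt{7} + q}} = \frac{28}{\frac{1}{q + \sqrt{7}}} = 28 \left(q + \sqrt{7}\right) = 28 q + 28 \sqrt{7}$)
$t{\left(-17,12 \right)} \left(-2007\right) = \left(28 \left(-17\right) + 28 \sqrt{7}\right) \left(-2007\right) = \left(-476 + 28 \sqrt{7}\right) \left(-2007\right) = 955332 - 56196 \sqrt{7}$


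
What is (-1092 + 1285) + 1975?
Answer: 2168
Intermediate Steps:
(-1092 + 1285) + 1975 = 193 + 1975 = 2168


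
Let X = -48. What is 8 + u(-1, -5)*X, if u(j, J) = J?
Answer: 248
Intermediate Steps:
8 + u(-1, -5)*X = 8 - 5*(-48) = 8 + 240 = 248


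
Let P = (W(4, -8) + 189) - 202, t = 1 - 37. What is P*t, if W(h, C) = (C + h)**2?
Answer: -108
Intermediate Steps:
t = -36
P = 3 (P = ((-8 + 4)**2 + 189) - 202 = ((-4)**2 + 189) - 202 = (16 + 189) - 202 = 205 - 202 = 3)
P*t = 3*(-36) = -108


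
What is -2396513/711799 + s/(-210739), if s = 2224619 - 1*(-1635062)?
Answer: -3252355829226/150003809461 ≈ -21.682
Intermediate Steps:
s = 3859681 (s = 2224619 + 1635062 = 3859681)
-2396513/711799 + s/(-210739) = -2396513/711799 + 3859681/(-210739) = -2396513*1/711799 + 3859681*(-1/210739) = -2396513/711799 - 3859681/210739 = -3252355829226/150003809461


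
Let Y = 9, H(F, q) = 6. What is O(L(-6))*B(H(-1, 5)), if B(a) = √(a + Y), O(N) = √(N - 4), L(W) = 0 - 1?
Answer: 5*I*√3 ≈ 8.6602*I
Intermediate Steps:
L(W) = -1
O(N) = √(-4 + N)
B(a) = √(9 + a) (B(a) = √(a + 9) = √(9 + a))
O(L(-6))*B(H(-1, 5)) = √(-4 - 1)*√(9 + 6) = √(-5)*√15 = (I*√5)*√15 = 5*I*√3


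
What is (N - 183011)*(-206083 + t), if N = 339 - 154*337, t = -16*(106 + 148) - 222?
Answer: 49346256330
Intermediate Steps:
t = -4286 (t = -16*254 - 222 = -4064 - 222 = -4286)
N = -51559 (N = 339 - 51898 = -51559)
(N - 183011)*(-206083 + t) = (-51559 - 183011)*(-206083 - 4286) = -234570*(-210369) = 49346256330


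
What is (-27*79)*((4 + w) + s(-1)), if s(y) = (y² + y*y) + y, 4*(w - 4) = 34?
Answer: -74655/2 ≈ -37328.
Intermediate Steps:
w = 25/2 (w = 4 + (¼)*34 = 4 + 17/2 = 25/2 ≈ 12.500)
s(y) = y + 2*y² (s(y) = (y² + y²) + y = 2*y² + y = y + 2*y²)
(-27*79)*((4 + w) + s(-1)) = (-27*79)*((4 + 25/2) - (1 + 2*(-1))) = -2133*(33/2 - (1 - 2)) = -2133*(33/2 - 1*(-1)) = -2133*(33/2 + 1) = -2133*35/2 = -74655/2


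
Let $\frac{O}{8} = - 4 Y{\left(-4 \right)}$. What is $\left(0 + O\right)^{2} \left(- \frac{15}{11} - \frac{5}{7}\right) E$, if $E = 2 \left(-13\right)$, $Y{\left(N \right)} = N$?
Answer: $\frac{68157440}{77} \approx 8.8516 \cdot 10^{5}$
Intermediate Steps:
$O = 128$ ($O = 8 \left(\left(-4\right) \left(-4\right)\right) = 8 \cdot 16 = 128$)
$E = -26$
$\left(0 + O\right)^{2} \left(- \frac{15}{11} - \frac{5}{7}\right) E = \left(0 + 128\right)^{2} \left(- \frac{15}{11} - \frac{5}{7}\right) \left(-26\right) = 128^{2} \left(\left(-15\right) \frac{1}{11} - \frac{5}{7}\right) \left(-26\right) = 16384 \left(- \frac{15}{11} - \frac{5}{7}\right) \left(-26\right) = 16384 \left(- \frac{160}{77}\right) \left(-26\right) = \left(- \frac{2621440}{77}\right) \left(-26\right) = \frac{68157440}{77}$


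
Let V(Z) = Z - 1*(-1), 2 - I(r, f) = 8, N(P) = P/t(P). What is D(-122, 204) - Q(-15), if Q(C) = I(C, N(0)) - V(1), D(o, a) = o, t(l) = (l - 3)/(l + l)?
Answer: -114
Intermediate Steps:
t(l) = (-3 + l)/(2*l) (t(l) = (-3 + l)/((2*l)) = (-3 + l)*(1/(2*l)) = (-3 + l)/(2*l))
N(P) = 2*P**2/(-3 + P) (N(P) = P/(((-3 + P)/(2*P))) = P*(2*P/(-3 + P)) = 2*P**2/(-3 + P))
I(r, f) = -6 (I(r, f) = 2 - 1*8 = 2 - 8 = -6)
V(Z) = 1 + Z (V(Z) = Z + 1 = 1 + Z)
Q(C) = -8 (Q(C) = -6 - (1 + 1) = -6 - 1*2 = -6 - 2 = -8)
D(-122, 204) - Q(-15) = -122 - 1*(-8) = -122 + 8 = -114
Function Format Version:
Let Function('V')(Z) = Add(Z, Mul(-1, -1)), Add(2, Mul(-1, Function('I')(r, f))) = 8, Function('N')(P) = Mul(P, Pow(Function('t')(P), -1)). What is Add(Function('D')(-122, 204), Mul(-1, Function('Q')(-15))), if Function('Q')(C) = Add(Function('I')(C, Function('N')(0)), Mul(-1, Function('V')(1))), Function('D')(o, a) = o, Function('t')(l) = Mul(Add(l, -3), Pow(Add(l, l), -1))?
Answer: -114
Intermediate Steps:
Function('t')(l) = Mul(Rational(1, 2), Pow(l, -1), Add(-3, l)) (Function('t')(l) = Mul(Add(-3, l), Pow(Mul(2, l), -1)) = Mul(Add(-3, l), Mul(Rational(1, 2), Pow(l, -1))) = Mul(Rational(1, 2), Pow(l, -1), Add(-3, l)))
Function('N')(P) = Mul(2, Pow(P, 2), Pow(Add(-3, P), -1)) (Function('N')(P) = Mul(P, Pow(Mul(Rational(1, 2), Pow(P, -1), Add(-3, P)), -1)) = Mul(P, Mul(2, P, Pow(Add(-3, P), -1))) = Mul(2, Pow(P, 2), Pow(Add(-3, P), -1)))
Function('I')(r, f) = -6 (Function('I')(r, f) = Add(2, Mul(-1, 8)) = Add(2, -8) = -6)
Function('V')(Z) = Add(1, Z) (Function('V')(Z) = Add(Z, 1) = Add(1, Z))
Function('Q')(C) = -8 (Function('Q')(C) = Add(-6, Mul(-1, Add(1, 1))) = Add(-6, Mul(-1, 2)) = Add(-6, -2) = -8)
Add(Function('D')(-122, 204), Mul(-1, Function('Q')(-15))) = Add(-122, Mul(-1, -8)) = Add(-122, 8) = -114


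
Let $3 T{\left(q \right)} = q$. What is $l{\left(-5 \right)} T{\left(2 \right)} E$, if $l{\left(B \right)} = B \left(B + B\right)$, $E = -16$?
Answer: $- \frac{1600}{3} \approx -533.33$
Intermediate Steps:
$T{\left(q \right)} = \frac{q}{3}$
$l{\left(B \right)} = 2 B^{2}$ ($l{\left(B \right)} = B 2 B = 2 B^{2}$)
$l{\left(-5 \right)} T{\left(2 \right)} E = 2 \left(-5\right)^{2} \cdot \frac{1}{3} \cdot 2 \left(-16\right) = 2 \cdot 25 \cdot \frac{2}{3} \left(-16\right) = 50 \cdot \frac{2}{3} \left(-16\right) = \frac{100}{3} \left(-16\right) = - \frac{1600}{3}$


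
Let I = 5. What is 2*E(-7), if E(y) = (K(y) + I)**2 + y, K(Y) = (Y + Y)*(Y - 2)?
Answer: 34308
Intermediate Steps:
K(Y) = 2*Y*(-2 + Y) (K(Y) = (2*Y)*(-2 + Y) = 2*Y*(-2 + Y))
E(y) = y + (5 + 2*y*(-2 + y))**2 (E(y) = (2*y*(-2 + y) + 5)**2 + y = (5 + 2*y*(-2 + y))**2 + y = y + (5 + 2*y*(-2 + y))**2)
2*E(-7) = 2*(-7 + (5 + 2*(-7)*(-2 - 7))**2) = 2*(-7 + (5 + 2*(-7)*(-9))**2) = 2*(-7 + (5 + 126)**2) = 2*(-7 + 131**2) = 2*(-7 + 17161) = 2*17154 = 34308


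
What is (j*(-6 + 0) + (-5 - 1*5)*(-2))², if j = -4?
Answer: 1936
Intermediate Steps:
(j*(-6 + 0) + (-5 - 1*5)*(-2))² = (-4*(-6 + 0) + (-5 - 1*5)*(-2))² = (-4*(-6) + (-5 - 5)*(-2))² = (24 - 10*(-2))² = (24 + 20)² = 44² = 1936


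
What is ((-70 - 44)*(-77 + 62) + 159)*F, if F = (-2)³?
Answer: -14952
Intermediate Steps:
F = -8
((-70 - 44)*(-77 + 62) + 159)*F = ((-70 - 44)*(-77 + 62) + 159)*(-8) = (-114*(-15) + 159)*(-8) = (1710 + 159)*(-8) = 1869*(-8) = -14952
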